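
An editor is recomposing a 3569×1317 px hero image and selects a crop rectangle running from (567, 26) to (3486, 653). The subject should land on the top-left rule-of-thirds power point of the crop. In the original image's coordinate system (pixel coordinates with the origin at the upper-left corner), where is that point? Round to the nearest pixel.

(1540, 235)

Crop width = 3486 − 567 = 2919 px; one third is 973.00 px.
Crop height = 653 − 26 = 627 px; one third is 209.00 px.
The top-left point is one-third across and one-third down within the crop:
x = 567 + 1 × 973.00 ≈ 1540; y = 26 + 1 × 209.00 ≈ 235.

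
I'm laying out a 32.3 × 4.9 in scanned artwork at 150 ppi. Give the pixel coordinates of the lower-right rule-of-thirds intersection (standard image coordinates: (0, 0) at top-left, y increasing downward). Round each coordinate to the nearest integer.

x = 3230 px, y = 490 px

In pixels the canvas is 32.3 × 150 = 4845 wide and 4.9 × 150 = 735 tall.
The lower-right point is two-thirds across and two-thirds down:
x = 2 × 4845/3 ≈ 3230; y = 2 × 735/3 ≈ 490.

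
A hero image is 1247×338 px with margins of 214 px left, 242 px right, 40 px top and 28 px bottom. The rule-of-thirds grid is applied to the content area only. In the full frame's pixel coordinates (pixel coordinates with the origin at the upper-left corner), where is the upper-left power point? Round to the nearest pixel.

Content width = 1247 − 214 − 242 = 791 px; content height = 338 − 40 − 28 = 270 px.
Upper-left is one-third across and one-third down within the content area.
x = 214 + 1 × 791/3 = 214 + 263.67 ≈ 478
y = 40 + 1 × 270/3 = 40 + 90.00 ≈ 130

x = 478 px, y = 130 px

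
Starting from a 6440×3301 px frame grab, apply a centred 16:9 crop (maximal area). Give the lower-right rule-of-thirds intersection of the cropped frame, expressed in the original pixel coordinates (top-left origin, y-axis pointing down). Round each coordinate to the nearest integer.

x = 4198 px, y = 2201 px

6440/3301 > 16/9, so the 16:9 crop keeps the full height 3301 and trims width to 3301 × 16/9 = 5868.44 px.
Left offset = (6440 − 5868.44)/2 = 285.78 px; top offset = 0.
Lower-right is two-thirds across and two-thirds down within the crop:
x = 285.78 + 2 × 5868.44/3 ≈ 4198; y = 0.00 + 2 × 3301.00/3 ≈ 2201.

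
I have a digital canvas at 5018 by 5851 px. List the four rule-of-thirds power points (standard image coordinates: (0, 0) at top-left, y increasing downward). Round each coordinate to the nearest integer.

(1673, 1950), (3345, 1950), (1673, 3901), (3345, 3901)

One third of 5018 is 1672.67; one third of 5851 is 1950.33.
Vertical third lines at x = 1673 and x = 3345; horizontal third lines at y = 1950 and y = 3901.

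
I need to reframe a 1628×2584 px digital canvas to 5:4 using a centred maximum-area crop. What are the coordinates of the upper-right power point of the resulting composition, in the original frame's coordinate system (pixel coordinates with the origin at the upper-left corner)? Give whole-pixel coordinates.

1628/2584 < 5/4, so the 5:4 crop keeps the full width 1628 and trims height to 1628 × 4/5 = 1302.40 px.
Top offset = (2584 − 1302.40)/2 = 640.80 px; left offset = 0.
Upper-right is two-thirds across and one-third down within the crop:
x = 0.00 + 2 × 1628.00/3 ≈ 1085; y = 640.80 + 1 × 1302.40/3 ≈ 1075.

(1085, 1075)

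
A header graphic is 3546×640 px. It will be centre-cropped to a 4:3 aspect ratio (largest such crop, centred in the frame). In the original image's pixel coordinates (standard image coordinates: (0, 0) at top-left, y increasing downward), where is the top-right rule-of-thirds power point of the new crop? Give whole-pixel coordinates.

(1915, 213)

3546/640 > 4/3, so the 4:3 crop keeps the full height 640 and trims width to 640 × 4/3 = 853.33 px.
Left offset = (3546 − 853.33)/2 = 1346.33 px; top offset = 0.
Top-right is two-thirds across and one-third down within the crop:
x = 1346.33 + 2 × 853.33/3 ≈ 1915; y = 0.00 + 1 × 640.00/3 ≈ 213.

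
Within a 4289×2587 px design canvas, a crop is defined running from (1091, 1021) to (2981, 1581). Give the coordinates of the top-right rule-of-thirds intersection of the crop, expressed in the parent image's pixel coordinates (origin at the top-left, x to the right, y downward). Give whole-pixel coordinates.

x = 2351 px, y = 1208 px

Crop width = 2981 − 1091 = 1890 px; one third is 630.00 px.
Crop height = 1581 − 1021 = 560 px; one third is 186.67 px.
The top-right point is two-thirds across and one-third down within the crop:
x = 1091 + 2 × 630.00 ≈ 2351; y = 1021 + 1 × 186.67 ≈ 1208.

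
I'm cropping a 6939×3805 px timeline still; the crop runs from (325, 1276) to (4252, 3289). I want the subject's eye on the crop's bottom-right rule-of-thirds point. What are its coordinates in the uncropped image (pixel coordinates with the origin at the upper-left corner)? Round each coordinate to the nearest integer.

x = 2943 px, y = 2618 px

Crop width = 4252 − 325 = 3927 px; one third is 1309.00 px.
Crop height = 3289 − 1276 = 2013 px; one third is 671.00 px.
The bottom-right point is two-thirds across and two-thirds down within the crop:
x = 325 + 2 × 1309.00 ≈ 2943; y = 1276 + 2 × 671.00 ≈ 2618.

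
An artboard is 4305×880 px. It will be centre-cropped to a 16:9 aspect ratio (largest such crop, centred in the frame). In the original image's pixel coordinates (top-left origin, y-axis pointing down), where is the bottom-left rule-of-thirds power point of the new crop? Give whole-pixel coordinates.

4305/880 > 16/9, so the 16:9 crop keeps the full height 880 and trims width to 880 × 16/9 = 1564.44 px.
Left offset = (4305 − 1564.44)/2 = 1370.28 px; top offset = 0.
Bottom-left is one-third across and two-thirds down within the crop:
x = 1370.28 + 1 × 1564.44/3 ≈ 1892; y = 0.00 + 2 × 880.00/3 ≈ 587.

(1892, 587)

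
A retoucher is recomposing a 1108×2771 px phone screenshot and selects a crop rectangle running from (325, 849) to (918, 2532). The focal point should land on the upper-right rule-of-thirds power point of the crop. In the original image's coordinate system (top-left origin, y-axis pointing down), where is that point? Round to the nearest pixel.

(720, 1410)

Crop width = 918 − 325 = 593 px; one third is 197.67 px.
Crop height = 2532 − 849 = 1683 px; one third is 561.00 px.
The upper-right point is two-thirds across and one-third down within the crop:
x = 325 + 2 × 197.67 ≈ 720; y = 849 + 1 × 561.00 ≈ 1410.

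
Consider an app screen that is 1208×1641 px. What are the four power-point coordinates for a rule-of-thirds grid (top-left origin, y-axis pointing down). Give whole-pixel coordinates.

(403, 547), (805, 547), (403, 1094), (805, 1094)

One third of 1208 is 402.67; one third of 1641 is 547.
Vertical third lines at x = 403 and x = 805; horizontal third lines at y = 547 and y = 1094.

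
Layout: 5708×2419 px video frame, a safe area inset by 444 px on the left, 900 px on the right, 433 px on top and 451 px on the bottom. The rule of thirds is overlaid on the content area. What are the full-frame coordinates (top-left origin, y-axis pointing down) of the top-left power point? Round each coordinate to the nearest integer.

x = 1899 px, y = 945 px

Content width = 5708 − 444 − 900 = 4364 px; content height = 2419 − 433 − 451 = 1535 px.
Top-left is one-third across and one-third down within the content area.
x = 444 + 1 × 4364/3 = 444 + 1454.67 ≈ 1899
y = 433 + 1 × 1535/3 = 433 + 511.67 ≈ 945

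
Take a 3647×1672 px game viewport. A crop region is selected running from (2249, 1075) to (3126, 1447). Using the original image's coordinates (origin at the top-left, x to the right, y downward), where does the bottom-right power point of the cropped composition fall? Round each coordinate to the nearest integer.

(2834, 1323)

Crop width = 3126 − 2249 = 877 px; one third is 292.33 px.
Crop height = 1447 − 1075 = 372 px; one third is 124.00 px.
The bottom-right point is two-thirds across and two-thirds down within the crop:
x = 2249 + 2 × 292.33 ≈ 2834; y = 1075 + 2 × 124.00 ≈ 1323.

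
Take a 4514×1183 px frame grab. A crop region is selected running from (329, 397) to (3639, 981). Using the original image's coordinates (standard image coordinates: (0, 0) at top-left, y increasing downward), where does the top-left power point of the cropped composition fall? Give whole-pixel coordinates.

Crop width = 3639 − 329 = 3310 px; one third is 1103.33 px.
Crop height = 981 − 397 = 584 px; one third is 194.67 px.
The top-left point is one-third across and one-third down within the crop:
x = 329 + 1 × 1103.33 ≈ 1432; y = 397 + 1 × 194.67 ≈ 592.

x = 1432 px, y = 592 px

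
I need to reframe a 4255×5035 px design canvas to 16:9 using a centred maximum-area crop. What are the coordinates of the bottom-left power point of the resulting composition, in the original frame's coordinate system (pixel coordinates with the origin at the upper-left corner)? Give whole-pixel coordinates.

x = 1418 px, y = 2916 px

4255/5035 < 16/9, so the 16:9 crop keeps the full width 4255 and trims height to 4255 × 9/16 = 2393.44 px.
Top offset = (5035 − 2393.44)/2 = 1320.78 px; left offset = 0.
Bottom-left is one-third across and two-thirds down within the crop:
x = 0.00 + 1 × 4255.00/3 ≈ 1418; y = 1320.78 + 2 × 2393.44/3 ≈ 2916.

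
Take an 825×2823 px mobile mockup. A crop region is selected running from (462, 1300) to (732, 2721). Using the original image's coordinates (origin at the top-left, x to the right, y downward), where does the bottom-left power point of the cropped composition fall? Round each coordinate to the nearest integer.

x = 552 px, y = 2247 px

Crop width = 732 − 462 = 270 px; one third is 90.00 px.
Crop height = 2721 − 1300 = 1421 px; one third is 473.67 px.
The bottom-left point is one-third across and two-thirds down within the crop:
x = 462 + 1 × 90.00 ≈ 552; y = 1300 + 2 × 473.67 ≈ 2247.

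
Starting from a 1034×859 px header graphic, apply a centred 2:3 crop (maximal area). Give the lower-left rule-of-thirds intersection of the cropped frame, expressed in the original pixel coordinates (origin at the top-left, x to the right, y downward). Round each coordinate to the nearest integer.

(422, 573)

1034/859 > 2/3, so the 2:3 crop keeps the full height 859 and trims width to 859 × 2/3 = 572.67 px.
Left offset = (1034 − 572.67)/2 = 230.67 px; top offset = 0.
Lower-left is one-third across and two-thirds down within the crop:
x = 230.67 + 1 × 572.67/3 ≈ 422; y = 0.00 + 2 × 859.00/3 ≈ 573.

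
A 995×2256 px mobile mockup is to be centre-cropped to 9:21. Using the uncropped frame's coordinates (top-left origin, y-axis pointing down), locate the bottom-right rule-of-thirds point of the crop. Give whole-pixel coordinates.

x = 659 px, y = 1504 px

995/2256 > 9/21, so the 9:21 crop keeps the full height 2256 and trims width to 2256 × 9/21 = 966.86 px.
Left offset = (995 − 966.86)/2 = 14.07 px; top offset = 0.
Bottom-right is two-thirds across and two-thirds down within the crop:
x = 14.07 + 2 × 966.86/3 ≈ 659; y = 0.00 + 2 × 2256.00/3 ≈ 1504.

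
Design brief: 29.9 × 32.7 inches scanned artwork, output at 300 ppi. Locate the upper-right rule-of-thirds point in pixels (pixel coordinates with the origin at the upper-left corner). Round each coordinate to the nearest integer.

In pixels the canvas is 29.9 × 300 = 8970 wide and 32.7 × 300 = 9810 tall.
The upper-right point is two-thirds across and one-third down:
x = 2 × 8970/3 ≈ 5980; y = 1 × 9810/3 ≈ 3270.

(5980, 3270)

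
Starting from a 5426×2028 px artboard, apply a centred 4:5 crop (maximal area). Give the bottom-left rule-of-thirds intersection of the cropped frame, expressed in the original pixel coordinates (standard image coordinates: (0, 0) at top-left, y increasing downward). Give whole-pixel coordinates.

5426/2028 > 4/5, so the 4:5 crop keeps the full height 2028 and trims width to 2028 × 4/5 = 1622.40 px.
Left offset = (5426 − 1622.40)/2 = 1901.80 px; top offset = 0.
Bottom-left is one-third across and two-thirds down within the crop:
x = 1901.80 + 1 × 1622.40/3 ≈ 2443; y = 0.00 + 2 × 2028.00/3 ≈ 1352.

(2443, 1352)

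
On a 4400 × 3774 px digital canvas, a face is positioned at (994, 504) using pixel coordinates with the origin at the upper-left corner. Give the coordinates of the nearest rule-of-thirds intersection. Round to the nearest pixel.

(1467, 1258)

Third lines: x ∈ {1467, 2933}, y ∈ {1258, 2516}.
994 is closer to x = 1467; 504 is closer to y = 1258.
So the nearest intersection is the upper-left power point.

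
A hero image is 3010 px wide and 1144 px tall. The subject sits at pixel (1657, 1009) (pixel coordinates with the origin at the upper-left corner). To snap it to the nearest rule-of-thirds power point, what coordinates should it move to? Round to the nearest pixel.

(2007, 763)

Third lines: x ∈ {1003, 2007}, y ∈ {381, 763}.
1657 is closer to x = 2007; 1009 is closer to y = 763.
So the nearest intersection is the lower-right power point.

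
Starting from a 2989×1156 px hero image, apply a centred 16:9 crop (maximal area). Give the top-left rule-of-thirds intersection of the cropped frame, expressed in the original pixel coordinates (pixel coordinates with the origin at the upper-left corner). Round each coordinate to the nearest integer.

2989/1156 > 16/9, so the 16:9 crop keeps the full height 1156 and trims width to 1156 × 16/9 = 2055.11 px.
Left offset = (2989 − 2055.11)/2 = 466.94 px; top offset = 0.
Top-left is one-third across and one-third down within the crop:
x = 466.94 + 1 × 2055.11/3 ≈ 1152; y = 0.00 + 1 × 1156.00/3 ≈ 385.

(1152, 385)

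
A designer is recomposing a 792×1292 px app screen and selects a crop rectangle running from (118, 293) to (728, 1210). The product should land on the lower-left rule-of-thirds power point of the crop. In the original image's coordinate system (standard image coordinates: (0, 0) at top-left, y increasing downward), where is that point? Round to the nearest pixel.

Crop width = 728 − 118 = 610 px; one third is 203.33 px.
Crop height = 1210 − 293 = 917 px; one third is 305.67 px.
The lower-left point is one-third across and two-thirds down within the crop:
x = 118 + 1 × 203.33 ≈ 321; y = 293 + 2 × 305.67 ≈ 904.

x = 321 px, y = 904 px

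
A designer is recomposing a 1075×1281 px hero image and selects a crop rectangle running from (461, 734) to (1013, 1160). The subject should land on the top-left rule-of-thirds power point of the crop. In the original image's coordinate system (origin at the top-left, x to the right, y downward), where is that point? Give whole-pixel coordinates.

Crop width = 1013 − 461 = 552 px; one third is 184.00 px.
Crop height = 1160 − 734 = 426 px; one third is 142.00 px.
The top-left point is one-third across and one-third down within the crop:
x = 461 + 1 × 184.00 ≈ 645; y = 734 + 1 × 142.00 ≈ 876.

x = 645 px, y = 876 px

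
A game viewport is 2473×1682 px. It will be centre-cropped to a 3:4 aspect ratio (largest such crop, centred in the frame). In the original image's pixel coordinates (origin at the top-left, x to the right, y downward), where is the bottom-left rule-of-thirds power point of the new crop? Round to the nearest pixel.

x = 1026 px, y = 1121 px

2473/1682 > 3/4, so the 3:4 crop keeps the full height 1682 and trims width to 1682 × 3/4 = 1261.50 px.
Left offset = (2473 − 1261.50)/2 = 605.75 px; top offset = 0.
Bottom-left is one-third across and two-thirds down within the crop:
x = 605.75 + 1 × 1261.50/3 ≈ 1026; y = 0.00 + 2 × 1682.00/3 ≈ 1121.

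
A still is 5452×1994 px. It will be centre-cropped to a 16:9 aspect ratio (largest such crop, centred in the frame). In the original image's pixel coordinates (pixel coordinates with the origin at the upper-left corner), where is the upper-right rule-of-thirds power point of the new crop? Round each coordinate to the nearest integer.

(3317, 665)

5452/1994 > 16/9, so the 16:9 crop keeps the full height 1994 and trims width to 1994 × 16/9 = 3544.89 px.
Left offset = (5452 − 3544.89)/2 = 953.56 px; top offset = 0.
Upper-right is two-thirds across and one-third down within the crop:
x = 953.56 + 2 × 3544.89/3 ≈ 3317; y = 0.00 + 1 × 1994.00/3 ≈ 665.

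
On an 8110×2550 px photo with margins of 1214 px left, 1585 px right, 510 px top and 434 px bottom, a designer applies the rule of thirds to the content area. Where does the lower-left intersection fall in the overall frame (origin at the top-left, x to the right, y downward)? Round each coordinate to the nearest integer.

x = 2984 px, y = 1581 px

Content width = 8110 − 1214 − 1585 = 5311 px; content height = 2550 − 510 − 434 = 1606 px.
Lower-left is one-third across and two-thirds down within the content area.
x = 1214 + 1 × 5311/3 = 1214 + 1770.33 ≈ 2984
y = 510 + 2 × 1606/3 = 510 + 1070.67 ≈ 1581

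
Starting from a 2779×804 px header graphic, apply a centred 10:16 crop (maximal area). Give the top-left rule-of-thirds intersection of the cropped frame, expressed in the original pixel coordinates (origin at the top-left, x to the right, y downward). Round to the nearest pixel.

(1306, 268)

2779/804 > 10/16, so the 10:16 crop keeps the full height 804 and trims width to 804 × 10/16 = 502.50 px.
Left offset = (2779 − 502.50)/2 = 1138.25 px; top offset = 0.
Top-left is one-third across and one-third down within the crop:
x = 1138.25 + 1 × 502.50/3 ≈ 1306; y = 0.00 + 1 × 804.00/3 ≈ 268.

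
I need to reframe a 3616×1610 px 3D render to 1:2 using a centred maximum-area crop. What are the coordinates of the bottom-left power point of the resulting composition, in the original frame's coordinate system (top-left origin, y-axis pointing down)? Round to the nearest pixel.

(1674, 1073)

3616/1610 > 1/2, so the 1:2 crop keeps the full height 1610 and trims width to 1610 × 1/2 = 805.00 px.
Left offset = (3616 − 805.00)/2 = 1405.50 px; top offset = 0.
Bottom-left is one-third across and two-thirds down within the crop:
x = 1405.50 + 1 × 805.00/3 ≈ 1674; y = 0.00 + 2 × 1610.00/3 ≈ 1073.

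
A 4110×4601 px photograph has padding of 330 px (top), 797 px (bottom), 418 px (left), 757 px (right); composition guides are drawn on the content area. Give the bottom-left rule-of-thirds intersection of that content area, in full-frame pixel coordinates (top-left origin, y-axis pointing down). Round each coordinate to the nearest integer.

Content width = 4110 − 418 − 757 = 2935 px; content height = 4601 − 330 − 797 = 3474 px.
Bottom-left is one-third across and two-thirds down within the content area.
x = 418 + 1 × 2935/3 = 418 + 978.33 ≈ 1396
y = 330 + 2 × 3474/3 = 330 + 2316.00 ≈ 2646

(1396, 2646)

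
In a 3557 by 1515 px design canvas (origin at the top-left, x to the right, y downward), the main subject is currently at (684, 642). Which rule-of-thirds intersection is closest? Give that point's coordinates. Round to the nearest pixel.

Third lines: x ∈ {1186, 2371}, y ∈ {505, 1010}.
684 is closer to x = 1186; 642 is closer to y = 505.
So the nearest intersection is the upper-left power point.

x = 1186 px, y = 505 px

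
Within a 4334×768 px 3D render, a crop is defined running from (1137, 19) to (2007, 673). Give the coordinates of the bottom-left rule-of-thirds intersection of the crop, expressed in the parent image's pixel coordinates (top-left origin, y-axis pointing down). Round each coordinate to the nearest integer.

Crop width = 2007 − 1137 = 870 px; one third is 290.00 px.
Crop height = 673 − 19 = 654 px; one third is 218.00 px.
The bottom-left point is one-third across and two-thirds down within the crop:
x = 1137 + 1 × 290.00 ≈ 1427; y = 19 + 2 × 218.00 ≈ 455.

x = 1427 px, y = 455 px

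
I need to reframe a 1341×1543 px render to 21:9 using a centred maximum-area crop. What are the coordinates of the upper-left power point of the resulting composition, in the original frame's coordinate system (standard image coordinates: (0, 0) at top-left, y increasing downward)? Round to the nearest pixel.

(447, 676)

1341/1543 < 21/9, so the 21:9 crop keeps the full width 1341 and trims height to 1341 × 9/21 = 574.71 px.
Top offset = (1543 − 574.71)/2 = 484.14 px; left offset = 0.
Upper-left is one-third across and one-third down within the crop:
x = 0.00 + 1 × 1341.00/3 ≈ 447; y = 484.14 + 1 × 574.71/3 ≈ 676.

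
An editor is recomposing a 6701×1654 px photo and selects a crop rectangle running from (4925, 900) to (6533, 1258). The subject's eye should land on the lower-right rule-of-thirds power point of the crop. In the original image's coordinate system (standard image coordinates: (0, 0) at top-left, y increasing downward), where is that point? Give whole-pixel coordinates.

(5997, 1139)

Crop width = 6533 − 4925 = 1608 px; one third is 536.00 px.
Crop height = 1258 − 900 = 358 px; one third is 119.33 px.
The lower-right point is two-thirds across and two-thirds down within the crop:
x = 4925 + 2 × 536.00 ≈ 5997; y = 900 + 2 × 119.33 ≈ 1139.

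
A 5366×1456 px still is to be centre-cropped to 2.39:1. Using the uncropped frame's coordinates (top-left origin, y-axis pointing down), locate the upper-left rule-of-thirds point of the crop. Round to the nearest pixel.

5366/1456 > 2.39/1, so the 2.39:1 crop keeps the full height 1456 and trims width to 1456 × 2.39/1 = 3479.84 px.
Left offset = (5366 − 3479.84)/2 = 943.08 px; top offset = 0.
Upper-left is one-third across and one-third down within the crop:
x = 943.08 + 1 × 3479.84/3 ≈ 2103; y = 0.00 + 1 × 1456.00/3 ≈ 485.

(2103, 485)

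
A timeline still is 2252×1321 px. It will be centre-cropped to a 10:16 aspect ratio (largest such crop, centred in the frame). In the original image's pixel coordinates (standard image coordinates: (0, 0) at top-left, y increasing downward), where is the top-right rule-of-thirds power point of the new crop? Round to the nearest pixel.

(1264, 440)

2252/1321 > 10/16, so the 10:16 crop keeps the full height 1321 and trims width to 1321 × 10/16 = 825.62 px.
Left offset = (2252 − 825.62)/2 = 713.19 px; top offset = 0.
Top-right is two-thirds across and one-third down within the crop:
x = 713.19 + 2 × 825.62/3 ≈ 1264; y = 0.00 + 1 × 1321.00/3 ≈ 440.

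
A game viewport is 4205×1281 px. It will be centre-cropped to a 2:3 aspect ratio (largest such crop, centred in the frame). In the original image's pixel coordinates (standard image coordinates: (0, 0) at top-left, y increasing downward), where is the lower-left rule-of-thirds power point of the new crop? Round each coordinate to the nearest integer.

(1960, 854)

4205/1281 > 2/3, so the 2:3 crop keeps the full height 1281 and trims width to 1281 × 2/3 = 854.00 px.
Left offset = (4205 − 854.00)/2 = 1675.50 px; top offset = 0.
Lower-left is one-third across and two-thirds down within the crop:
x = 1675.50 + 1 × 854.00/3 ≈ 1960; y = 0.00 + 2 × 1281.00/3 ≈ 854.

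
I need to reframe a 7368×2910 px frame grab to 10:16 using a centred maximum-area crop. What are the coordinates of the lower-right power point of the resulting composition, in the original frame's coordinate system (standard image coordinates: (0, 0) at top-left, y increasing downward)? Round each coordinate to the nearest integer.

x = 3987 px, y = 1940 px

7368/2910 > 10/16, so the 10:16 crop keeps the full height 2910 and trims width to 2910 × 10/16 = 1818.75 px.
Left offset = (7368 − 1818.75)/2 = 2774.62 px; top offset = 0.
Lower-right is two-thirds across and two-thirds down within the crop:
x = 2774.62 + 2 × 1818.75/3 ≈ 3987; y = 0.00 + 2 × 2910.00/3 ≈ 1940.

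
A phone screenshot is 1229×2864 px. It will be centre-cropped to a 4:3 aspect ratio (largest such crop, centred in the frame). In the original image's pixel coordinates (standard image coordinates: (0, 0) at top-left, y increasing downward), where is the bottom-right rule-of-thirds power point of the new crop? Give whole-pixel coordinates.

(819, 1586)

1229/2864 < 4/3, so the 4:3 crop keeps the full width 1229 and trims height to 1229 × 3/4 = 921.75 px.
Top offset = (2864 − 921.75)/2 = 971.12 px; left offset = 0.
Bottom-right is two-thirds across and two-thirds down within the crop:
x = 0.00 + 2 × 1229.00/3 ≈ 819; y = 971.12 + 2 × 921.75/3 ≈ 1586.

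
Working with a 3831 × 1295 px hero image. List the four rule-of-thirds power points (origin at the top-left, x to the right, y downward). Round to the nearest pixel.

One third of 3831 is 1277; one third of 1295 is 431.67.
Vertical third lines at x = 1277 and x = 2554; horizontal third lines at y = 432 and y = 863.

(1277, 432), (2554, 432), (1277, 863), (2554, 863)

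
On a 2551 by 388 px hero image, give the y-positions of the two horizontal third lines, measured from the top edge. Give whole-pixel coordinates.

388 / 3 = 129.33, so the horizontal lines sit at one and two thirds of 388.

y = 129 px and y = 259 px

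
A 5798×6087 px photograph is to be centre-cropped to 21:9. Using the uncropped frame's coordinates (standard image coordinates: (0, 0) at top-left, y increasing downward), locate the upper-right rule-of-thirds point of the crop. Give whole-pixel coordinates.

(3865, 2629)

5798/6087 < 21/9, so the 21:9 crop keeps the full width 5798 and trims height to 5798 × 9/21 = 2484.86 px.
Top offset = (6087 − 2484.86)/2 = 1801.07 px; left offset = 0.
Upper-right is two-thirds across and one-third down within the crop:
x = 0.00 + 2 × 5798.00/3 ≈ 3865; y = 1801.07 + 1 × 2484.86/3 ≈ 2629.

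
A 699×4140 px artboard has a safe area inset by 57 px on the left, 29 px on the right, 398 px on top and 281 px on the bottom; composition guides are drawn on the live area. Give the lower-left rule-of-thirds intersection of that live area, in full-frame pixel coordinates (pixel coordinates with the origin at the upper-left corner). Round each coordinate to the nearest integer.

(261, 2705)

Content width = 699 − 57 − 29 = 613 px; content height = 4140 − 398 − 281 = 3461 px.
Lower-left is one-third across and two-thirds down within the live area.
x = 57 + 1 × 613/3 = 57 + 204.33 ≈ 261
y = 398 + 2 × 3461/3 = 398 + 2307.33 ≈ 2705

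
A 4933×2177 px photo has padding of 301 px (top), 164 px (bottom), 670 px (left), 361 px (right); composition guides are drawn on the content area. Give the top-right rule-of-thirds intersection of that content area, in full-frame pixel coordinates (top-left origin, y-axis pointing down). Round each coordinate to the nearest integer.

Content width = 4933 − 670 − 361 = 3902 px; content height = 2177 − 301 − 164 = 1712 px.
Top-right is two-thirds across and one-third down within the content area.
x = 670 + 2 × 3902/3 = 670 + 2601.33 ≈ 3271
y = 301 + 1 × 1712/3 = 301 + 570.67 ≈ 872

(3271, 872)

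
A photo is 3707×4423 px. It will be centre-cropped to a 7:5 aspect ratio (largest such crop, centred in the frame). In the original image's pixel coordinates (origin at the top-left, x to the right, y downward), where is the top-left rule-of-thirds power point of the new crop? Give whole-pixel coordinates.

3707/4423 < 7/5, so the 7:5 crop keeps the full width 3707 and trims height to 3707 × 5/7 = 2647.86 px.
Top offset = (4423 − 2647.86)/2 = 887.57 px; left offset = 0.
Top-left is one-third across and one-third down within the crop:
x = 0.00 + 1 × 3707.00/3 ≈ 1236; y = 887.57 + 1 × 2647.86/3 ≈ 1770.

(1236, 1770)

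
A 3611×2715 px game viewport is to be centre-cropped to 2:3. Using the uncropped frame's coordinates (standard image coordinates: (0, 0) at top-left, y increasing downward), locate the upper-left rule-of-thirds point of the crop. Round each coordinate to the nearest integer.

3611/2715 > 2/3, so the 2:3 crop keeps the full height 2715 and trims width to 2715 × 2/3 = 1810.00 px.
Left offset = (3611 − 1810.00)/2 = 900.50 px; top offset = 0.
Upper-left is one-third across and one-third down within the crop:
x = 900.50 + 1 × 1810.00/3 ≈ 1504; y = 0.00 + 1 × 2715.00/3 ≈ 905.

x = 1504 px, y = 905 px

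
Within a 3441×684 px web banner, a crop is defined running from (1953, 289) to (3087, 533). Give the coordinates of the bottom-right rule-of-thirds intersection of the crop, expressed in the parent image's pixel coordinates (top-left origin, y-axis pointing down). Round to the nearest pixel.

Crop width = 3087 − 1953 = 1134 px; one third is 378.00 px.
Crop height = 533 − 289 = 244 px; one third is 81.33 px.
The bottom-right point is two-thirds across and two-thirds down within the crop:
x = 1953 + 2 × 378.00 ≈ 2709; y = 289 + 2 × 81.33 ≈ 452.

(2709, 452)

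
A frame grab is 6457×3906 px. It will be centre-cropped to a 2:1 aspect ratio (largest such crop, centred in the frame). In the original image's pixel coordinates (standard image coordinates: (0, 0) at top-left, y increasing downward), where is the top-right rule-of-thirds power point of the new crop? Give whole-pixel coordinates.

x = 4305 px, y = 1415 px

6457/3906 < 2/1, so the 2:1 crop keeps the full width 6457 and trims height to 6457 × 1/2 = 3228.50 px.
Top offset = (3906 − 3228.50)/2 = 338.75 px; left offset = 0.
Top-right is two-thirds across and one-third down within the crop:
x = 0.00 + 2 × 6457.00/3 ≈ 4305; y = 338.75 + 1 × 3228.50/3 ≈ 1415.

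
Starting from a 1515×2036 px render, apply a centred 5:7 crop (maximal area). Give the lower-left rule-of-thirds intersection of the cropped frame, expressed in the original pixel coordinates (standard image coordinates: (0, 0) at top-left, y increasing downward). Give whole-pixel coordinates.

1515/2036 > 5/7, so the 5:7 crop keeps the full height 2036 and trims width to 2036 × 5/7 = 1454.29 px.
Left offset = (1515 − 1454.29)/2 = 30.36 px; top offset = 0.
Lower-left is one-third across and two-thirds down within the crop:
x = 30.36 + 1 × 1454.29/3 ≈ 515; y = 0.00 + 2 × 2036.00/3 ≈ 1357.

x = 515 px, y = 1357 px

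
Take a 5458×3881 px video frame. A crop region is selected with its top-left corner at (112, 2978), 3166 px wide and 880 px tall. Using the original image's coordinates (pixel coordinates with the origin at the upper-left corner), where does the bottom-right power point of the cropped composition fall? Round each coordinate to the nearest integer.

x = 2223 px, y = 3565 px

One third of the crop width 3166 is 1055.33 px.
One third of the crop height 880 is 293.33 px.
The bottom-right point is two-thirds across and two-thirds down within the crop:
x = 112 + 2 × 1055.33 ≈ 2223; y = 2978 + 2 × 293.33 ≈ 3565.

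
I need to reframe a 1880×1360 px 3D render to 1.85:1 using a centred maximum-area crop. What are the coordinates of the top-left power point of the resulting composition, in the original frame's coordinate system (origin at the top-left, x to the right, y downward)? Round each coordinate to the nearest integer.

x = 627 px, y = 511 px

1880/1360 < 1.85/1, so the 1.85:1 crop keeps the full width 1880 and trims height to 1880 × 1/1.85 = 1016.22 px.
Top offset = (1360 − 1016.22)/2 = 171.89 px; left offset = 0.
Top-left is one-third across and one-third down within the crop:
x = 0.00 + 1 × 1880.00/3 ≈ 627; y = 171.89 + 1 × 1016.22/3 ≈ 511.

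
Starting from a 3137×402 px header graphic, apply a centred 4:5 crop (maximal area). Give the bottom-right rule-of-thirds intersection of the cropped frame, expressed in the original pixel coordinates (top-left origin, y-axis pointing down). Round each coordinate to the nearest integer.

x = 1622 px, y = 268 px

3137/402 > 4/5, so the 4:5 crop keeps the full height 402 and trims width to 402 × 4/5 = 321.60 px.
Left offset = (3137 − 321.60)/2 = 1407.70 px; top offset = 0.
Bottom-right is two-thirds across and two-thirds down within the crop:
x = 1407.70 + 2 × 321.60/3 ≈ 1622; y = 0.00 + 2 × 402.00/3 ≈ 268.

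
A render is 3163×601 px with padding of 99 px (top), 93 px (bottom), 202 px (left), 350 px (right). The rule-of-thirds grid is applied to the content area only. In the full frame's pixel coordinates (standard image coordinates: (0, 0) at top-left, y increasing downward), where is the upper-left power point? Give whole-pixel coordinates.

Content width = 3163 − 202 − 350 = 2611 px; content height = 601 − 99 − 93 = 409 px.
Upper-left is one-third across and one-third down within the content area.
x = 202 + 1 × 2611/3 = 202 + 870.33 ≈ 1072
y = 99 + 1 × 409/3 = 99 + 136.33 ≈ 235

(1072, 235)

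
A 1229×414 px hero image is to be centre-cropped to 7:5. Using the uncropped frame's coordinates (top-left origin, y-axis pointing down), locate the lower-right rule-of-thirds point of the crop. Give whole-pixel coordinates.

1229/414 > 7/5, so the 7:5 crop keeps the full height 414 and trims width to 414 × 7/5 = 579.60 px.
Left offset = (1229 − 579.60)/2 = 324.70 px; top offset = 0.
Lower-right is two-thirds across and two-thirds down within the crop:
x = 324.70 + 2 × 579.60/3 ≈ 711; y = 0.00 + 2 × 414.00/3 ≈ 276.

(711, 276)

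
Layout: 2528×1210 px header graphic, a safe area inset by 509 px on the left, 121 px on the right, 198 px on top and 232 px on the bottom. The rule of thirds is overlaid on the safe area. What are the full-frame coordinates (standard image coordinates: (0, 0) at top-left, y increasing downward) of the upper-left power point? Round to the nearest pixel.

Content width = 2528 − 509 − 121 = 1898 px; content height = 1210 − 198 − 232 = 780 px.
Upper-left is one-third across and one-third down within the safe area.
x = 509 + 1 × 1898/3 = 509 + 632.67 ≈ 1142
y = 198 + 1 × 780/3 = 198 + 260.00 ≈ 458

(1142, 458)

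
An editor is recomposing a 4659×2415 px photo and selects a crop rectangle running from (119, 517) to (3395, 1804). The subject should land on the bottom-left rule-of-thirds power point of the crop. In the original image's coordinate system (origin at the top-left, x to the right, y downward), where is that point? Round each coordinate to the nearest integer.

Crop width = 3395 − 119 = 3276 px; one third is 1092.00 px.
Crop height = 1804 − 517 = 1287 px; one third is 429.00 px.
The bottom-left point is one-third across and two-thirds down within the crop:
x = 119 + 1 × 1092.00 ≈ 1211; y = 517 + 2 × 429.00 ≈ 1375.

(1211, 1375)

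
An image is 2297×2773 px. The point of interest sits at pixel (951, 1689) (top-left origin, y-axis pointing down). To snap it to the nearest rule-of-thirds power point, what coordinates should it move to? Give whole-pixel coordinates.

Third lines: x ∈ {766, 1531}, y ∈ {924, 1849}.
951 is closer to x = 766; 1689 is closer to y = 1849.
So the nearest intersection is the lower-left power point.

(766, 1849)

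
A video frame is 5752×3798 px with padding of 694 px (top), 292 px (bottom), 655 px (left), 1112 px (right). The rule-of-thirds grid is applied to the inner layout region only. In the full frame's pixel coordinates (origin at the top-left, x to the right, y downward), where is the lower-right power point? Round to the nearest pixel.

(3312, 2569)

Content width = 5752 − 655 − 1112 = 3985 px; content height = 3798 − 694 − 292 = 2812 px.
Lower-right is two-thirds across and two-thirds down within the inner layout region.
x = 655 + 2 × 3985/3 = 655 + 2656.67 ≈ 3312
y = 694 + 2 × 2812/3 = 694 + 1874.67 ≈ 2569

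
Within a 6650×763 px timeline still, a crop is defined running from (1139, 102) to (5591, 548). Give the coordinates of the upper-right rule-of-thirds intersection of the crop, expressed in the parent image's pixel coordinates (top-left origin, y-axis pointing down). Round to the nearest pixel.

(4107, 251)

Crop width = 5591 − 1139 = 4452 px; one third is 1484.00 px.
Crop height = 548 − 102 = 446 px; one third is 148.67 px.
The upper-right point is two-thirds across and one-third down within the crop:
x = 1139 + 2 × 1484.00 ≈ 4107; y = 102 + 1 × 148.67 ≈ 251.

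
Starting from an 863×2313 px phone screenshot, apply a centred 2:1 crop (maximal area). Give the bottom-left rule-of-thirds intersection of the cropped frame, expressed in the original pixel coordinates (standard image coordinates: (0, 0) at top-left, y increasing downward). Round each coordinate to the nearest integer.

x = 288 px, y = 1228 px

863/2313 < 2/1, so the 2:1 crop keeps the full width 863 and trims height to 863 × 1/2 = 431.50 px.
Top offset = (2313 − 431.50)/2 = 940.75 px; left offset = 0.
Bottom-left is one-third across and two-thirds down within the crop:
x = 0.00 + 1 × 863.00/3 ≈ 288; y = 940.75 + 2 × 431.50/3 ≈ 1228.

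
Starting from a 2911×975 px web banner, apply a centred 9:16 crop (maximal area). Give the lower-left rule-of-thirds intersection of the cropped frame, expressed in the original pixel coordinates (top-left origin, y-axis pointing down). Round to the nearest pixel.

2911/975 > 9/16, so the 9:16 crop keeps the full height 975 and trims width to 975 × 9/16 = 548.44 px.
Left offset = (2911 − 548.44)/2 = 1181.28 px; top offset = 0.
Lower-left is one-third across and two-thirds down within the crop:
x = 1181.28 + 1 × 548.44/3 ≈ 1364; y = 0.00 + 2 × 975.00/3 ≈ 650.

(1364, 650)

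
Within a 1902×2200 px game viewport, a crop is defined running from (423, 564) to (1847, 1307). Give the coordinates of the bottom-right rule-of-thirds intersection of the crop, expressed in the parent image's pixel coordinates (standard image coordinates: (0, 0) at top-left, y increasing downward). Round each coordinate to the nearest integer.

(1372, 1059)

Crop width = 1847 − 423 = 1424 px; one third is 474.67 px.
Crop height = 1307 − 564 = 743 px; one third is 247.67 px.
The bottom-right point is two-thirds across and two-thirds down within the crop:
x = 423 + 2 × 474.67 ≈ 1372; y = 564 + 2 × 247.67 ≈ 1059.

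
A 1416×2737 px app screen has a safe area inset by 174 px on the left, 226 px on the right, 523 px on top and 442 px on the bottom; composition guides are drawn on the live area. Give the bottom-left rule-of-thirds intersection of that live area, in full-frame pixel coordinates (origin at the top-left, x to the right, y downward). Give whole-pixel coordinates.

x = 513 px, y = 1704 px

Content width = 1416 − 174 − 226 = 1016 px; content height = 2737 − 523 − 442 = 1772 px.
Bottom-left is one-third across and two-thirds down within the live area.
x = 174 + 1 × 1016/3 = 174 + 338.67 ≈ 513
y = 523 + 2 × 1772/3 = 523 + 1181.33 ≈ 1704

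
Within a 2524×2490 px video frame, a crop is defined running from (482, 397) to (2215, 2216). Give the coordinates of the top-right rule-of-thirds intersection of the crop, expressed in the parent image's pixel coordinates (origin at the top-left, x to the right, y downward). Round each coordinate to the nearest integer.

(1637, 1003)

Crop width = 2215 − 482 = 1733 px; one third is 577.67 px.
Crop height = 2216 − 397 = 1819 px; one third is 606.33 px.
The top-right point is two-thirds across and one-third down within the crop:
x = 482 + 2 × 577.67 ≈ 1637; y = 397 + 1 × 606.33 ≈ 1003.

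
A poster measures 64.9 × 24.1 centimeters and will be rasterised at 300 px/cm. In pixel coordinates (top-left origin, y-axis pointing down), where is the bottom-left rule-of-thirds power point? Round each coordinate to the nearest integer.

(6490, 4820)

In pixels the canvas is 64.9 × 300 = 19470 wide and 24.1 × 300 = 7230 tall.
The bottom-left point is one-third across and two-thirds down:
x = 1 × 19470/3 ≈ 6490; y = 2 × 7230/3 ≈ 4820.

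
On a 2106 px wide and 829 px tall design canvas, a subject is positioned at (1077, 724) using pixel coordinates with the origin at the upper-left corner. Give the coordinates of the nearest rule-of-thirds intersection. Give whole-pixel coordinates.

(1404, 553)

Third lines: x ∈ {702, 1404}, y ∈ {276, 553}.
1077 is closer to x = 1404; 724 is closer to y = 553.
So the nearest intersection is the lower-right power point.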